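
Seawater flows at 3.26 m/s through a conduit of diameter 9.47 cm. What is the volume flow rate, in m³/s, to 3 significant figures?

Q = A·v = 0.00704 m² × 3.26 m/s = 0.0230 m³/s.

0.0230 m³/s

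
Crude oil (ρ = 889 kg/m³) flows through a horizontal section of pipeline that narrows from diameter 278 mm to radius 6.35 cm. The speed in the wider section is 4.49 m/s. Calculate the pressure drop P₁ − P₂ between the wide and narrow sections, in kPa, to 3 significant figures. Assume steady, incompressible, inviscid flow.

ΔP ≈ 197 kPa

Mass conservation (A₁v₁ = A₂v₂) gives v₂ = 4.49 × 607/127 = 21.5 m/s.
The pipe is horizontal, so Bernoulli reduces to P₁ + ½ρv₁² = P₂ + ½ρv₂².
P₁ − P₂ = ½·889·(21.5² − 4.49²) = ½·889·443 = 197000 Pa.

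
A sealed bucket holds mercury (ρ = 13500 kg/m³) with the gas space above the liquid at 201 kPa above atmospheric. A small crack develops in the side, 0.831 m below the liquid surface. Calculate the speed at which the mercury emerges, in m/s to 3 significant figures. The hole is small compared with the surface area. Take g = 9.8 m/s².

Take point 1 at the surface (v₁ ≈ 0) and point 2 at the hole (at atmospheric pressure). Bernoulli: P₁ + ρg h = P_atm + ½ρv₂².
With P₁ − P_atm = 201000 Pa, v₂ = √(2gh + 2ΔP/ρ) = √(2·9.8·0.831 + 2·201000/13500) = 6.79 m/s.

6.79 m/s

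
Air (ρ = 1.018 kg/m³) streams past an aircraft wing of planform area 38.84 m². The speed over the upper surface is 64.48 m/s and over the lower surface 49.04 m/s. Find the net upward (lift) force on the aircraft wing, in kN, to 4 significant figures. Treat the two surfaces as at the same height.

F = 34.65 kN

The faster flow above has the lower pressure; Bernoulli (same height) gives ΔP = ½ρ(v_up² − v_low²).
ΔP = ½·1.018·(64.48² − 49.04²) = 892.1 Pa.
Lift = ΔP · A = 892.1 × 38.84 = 34650 N.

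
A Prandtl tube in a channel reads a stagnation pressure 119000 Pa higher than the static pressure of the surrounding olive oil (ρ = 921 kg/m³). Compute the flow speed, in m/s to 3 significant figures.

v ≈ 16.1 m/s

At the stagnation point the flow is brought to rest, so Bernoulli gives P_stag − P_static = ½ρv².
v = √(2ΔP/ρ) = √(2·119000/921) = 16.1 m/s.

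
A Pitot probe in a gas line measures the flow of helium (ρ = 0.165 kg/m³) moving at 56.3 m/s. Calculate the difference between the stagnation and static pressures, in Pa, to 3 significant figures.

The dynamic pressure equals the rise in static pressure at the stagnation point: ΔP = ½ρv².
ΔP = ½·0.165·56.3² = 261 Pa.

ΔP ≈ 261 Pa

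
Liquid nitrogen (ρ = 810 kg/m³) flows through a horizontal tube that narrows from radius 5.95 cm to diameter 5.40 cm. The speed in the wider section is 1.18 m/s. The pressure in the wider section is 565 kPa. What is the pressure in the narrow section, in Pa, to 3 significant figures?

552000 Pa

Continuity gives A₁v₁ = A₂v₂, so v₂ = (111 cm²)/(22.9 cm²) × 1.18 m/s = 5.73 m/s.
The pipe is horizontal, so Bernoulli reduces to P₁ + ½ρv₁² = P₂ + ½ρv₂².
P₂ = P₁ − ½ρ(v₂² − v₁²) = 565000 − ½·810·(5.73² − 1.18²) = 565000 − 12700 = 552000 Pa.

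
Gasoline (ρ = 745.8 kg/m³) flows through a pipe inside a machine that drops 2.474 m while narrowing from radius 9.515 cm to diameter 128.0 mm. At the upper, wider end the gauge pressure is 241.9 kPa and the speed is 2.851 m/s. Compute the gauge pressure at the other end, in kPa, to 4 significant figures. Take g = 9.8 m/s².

Mass conservation (A₁v₁ = A₂v₂) gives v₂ = 2.851 × 284.4/128.7 = 6.302 m/s.
Applying Bernoulli between the two ends and solving for P₂: P₂ = P₁ + ½ρ(v₁² − v₂²) − ρgΔh.
P₂ = 241900 + ½·745.8·(2.851² − 6.302²) − 745.8·9.8·(−2.474) = 241900 + (-11780) − (-18080) = 248200 Pa.

P₂ ≈ 248.2 kPa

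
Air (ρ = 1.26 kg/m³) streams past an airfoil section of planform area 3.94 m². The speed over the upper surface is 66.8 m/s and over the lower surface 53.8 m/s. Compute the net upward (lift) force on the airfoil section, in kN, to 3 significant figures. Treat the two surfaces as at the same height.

F = 3.89 kN

From P + ½ρv² = const at equal height, P_low − P_up = ½ρ(v_up² − v_low²).
ΔP = ½·1.26·(66.8² − 53.8²) = 988 Pa.
Lift = ΔP · A = 988 × 3.94 = 3890 N.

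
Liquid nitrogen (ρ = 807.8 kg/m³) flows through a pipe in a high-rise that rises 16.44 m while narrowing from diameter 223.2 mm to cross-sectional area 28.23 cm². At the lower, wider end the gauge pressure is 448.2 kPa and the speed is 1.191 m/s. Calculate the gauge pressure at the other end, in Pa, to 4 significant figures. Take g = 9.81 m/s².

Continuity gives A₁v₁ = A₂v₂, so v₂ = (391.3 cm²)/(28.23 cm²) × 1.191 m/s = 16.51 m/s.
Energy conservation along the streamline gives P₂ = P₁ − ½ρ(v₂² − v₁²) − ρg(h₂ − h₁).
P₂ = 448200 + ½·807.8·(1.191² − 16.51²) − 807.8·9.81·(+16.44) = 448200 + (-109500) − (130300) = 208400 Pa.

208400 Pa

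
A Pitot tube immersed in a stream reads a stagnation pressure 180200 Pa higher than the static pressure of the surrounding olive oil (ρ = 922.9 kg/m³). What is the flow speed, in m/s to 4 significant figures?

v = 19.76 m/s

At the stagnation point the flow is brought to rest, so Bernoulli gives P_stag − P_static = ½ρv².
v = √(2ΔP/ρ) = √(2·180200/922.9) = 19.76 m/s.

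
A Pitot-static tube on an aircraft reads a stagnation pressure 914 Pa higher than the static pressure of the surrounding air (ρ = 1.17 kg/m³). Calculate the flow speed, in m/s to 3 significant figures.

At the stagnation point the flow is brought to rest, so Bernoulli gives P_stag − P_static = ½ρv².
v = √(2ΔP/ρ) = √(2·914/1.17) = 39.5 m/s.

v = 39.5 m/s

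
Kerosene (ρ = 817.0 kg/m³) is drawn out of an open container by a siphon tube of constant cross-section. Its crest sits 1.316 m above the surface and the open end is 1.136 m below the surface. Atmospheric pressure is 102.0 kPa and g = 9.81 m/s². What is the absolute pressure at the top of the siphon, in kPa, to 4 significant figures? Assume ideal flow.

P_top ≈ 82.35 kPa

From the surface to the outlet (both open to atmosphere, surface at rest): v = √(2g·h_out) = √(2·9.81·1.136) = 4.721 m/s.
Continuity keeps v the same throughout the tube; from surface to crest, P_atm + 0 = P_top + ½ρv² + ρg·h_top.
P_top = 102000 − ½·817.0·4.721² − 817.0·9.81·1.316 = 82350 Pa.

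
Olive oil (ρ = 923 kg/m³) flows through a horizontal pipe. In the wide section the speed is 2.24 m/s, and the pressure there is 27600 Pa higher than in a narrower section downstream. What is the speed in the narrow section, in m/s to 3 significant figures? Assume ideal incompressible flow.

Along the level pipe P + ½ρv² is conserved, hence v₂² = v₁² + 2(P₁ − P₂)/ρ.
v₂ = √(2.24² + 2·27600/923) = √(5.02 + 59.8) = 8.05 m/s.

v₂ ≈ 8.05 m/s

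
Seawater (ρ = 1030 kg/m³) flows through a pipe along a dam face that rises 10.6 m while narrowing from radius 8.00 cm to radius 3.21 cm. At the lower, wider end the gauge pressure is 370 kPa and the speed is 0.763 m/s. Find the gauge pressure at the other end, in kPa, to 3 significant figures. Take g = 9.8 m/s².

P₂ = 252 kPa

By continuity, v₂ = v₁·A₁/A₂ = 0.763·(201/32.4) = 4.74 m/s.
Applying Bernoulli between the two ends and solving for P₂: P₂ = P₁ + ½ρ(v₁² − v₂²) − ρgΔh.
P₂ = 370000 + ½·1030·(0.763² − 4.74²) − 1030·9.8·(+10.6) = 370000 + (-11300) − (107000) = 252000 Pa.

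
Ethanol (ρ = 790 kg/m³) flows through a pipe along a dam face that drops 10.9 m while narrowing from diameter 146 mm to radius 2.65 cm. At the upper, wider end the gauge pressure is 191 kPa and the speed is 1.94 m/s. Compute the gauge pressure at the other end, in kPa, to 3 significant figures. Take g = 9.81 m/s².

Mass conservation (A₁v₁ = A₂v₂) gives v₂ = 1.94 × 167/22.1 = 14.7 m/s.
Bernoulli: P₁ + ½ρv₁² + ρg h₁ = P₂ + ½ρv₂² + ρg h₂, so P₂ = P₁ + ½ρ(v₁² − v₂²) − ρg(h₂ − h₁).
P₂ = 191000 + ½·790·(1.94² − 14.7²) − 790·9.81·(−10.9) = 191000 + (-84100) − (-84500) = 191000 Pa.

P₂ ≈ 191 kPa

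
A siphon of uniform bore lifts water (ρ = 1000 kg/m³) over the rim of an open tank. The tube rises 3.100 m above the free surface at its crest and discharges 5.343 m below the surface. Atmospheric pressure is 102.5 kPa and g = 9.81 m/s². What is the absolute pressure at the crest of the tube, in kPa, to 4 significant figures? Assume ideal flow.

19.67 kPa

The outlet speed comes from Torricelli: v = √(2g·5.343) = 10.24 m/s.
The bore is uniform, so the speed at the crest is the same v. Bernoulli surface→crest: P_atm = P_top + ½ρv² + ρg·h_top.
P_top = 102500 − ½·1000·10.24² − 1000·9.81·3.100 = 19670 Pa.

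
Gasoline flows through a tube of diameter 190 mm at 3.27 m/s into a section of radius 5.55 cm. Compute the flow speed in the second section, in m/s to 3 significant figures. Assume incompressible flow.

By continuity, v₂ = v₁·A₁/A₂ = 3.27·(284/96.8) = 9.58 m/s.

v₂ ≈ 9.58 m/s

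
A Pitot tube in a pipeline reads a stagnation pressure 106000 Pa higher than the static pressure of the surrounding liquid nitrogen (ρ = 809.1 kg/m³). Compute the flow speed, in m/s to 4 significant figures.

v ≈ 16.19 m/s

The dynamic pressure equals the rise in static pressure at the stagnation point: ΔP = ½ρv².
v = √(2ΔP/ρ) = √(2·106000/809.1) = 16.19 m/s.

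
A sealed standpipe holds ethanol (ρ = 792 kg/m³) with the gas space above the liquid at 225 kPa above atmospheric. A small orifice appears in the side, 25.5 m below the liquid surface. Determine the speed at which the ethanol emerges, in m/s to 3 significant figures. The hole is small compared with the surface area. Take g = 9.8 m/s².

v ≈ 32.7 m/s

Take point 1 at the surface (v₁ ≈ 0) and point 2 at the hole (at atmospheric pressure). Bernoulli: P₁ + ρg h = P_atm + ½ρv₂².
With P₁ − P_atm = 225000 Pa, v₂ = √(2gh + 2ΔP/ρ) = √(2·9.8·25.5 + 2·225000/792) = 32.7 m/s.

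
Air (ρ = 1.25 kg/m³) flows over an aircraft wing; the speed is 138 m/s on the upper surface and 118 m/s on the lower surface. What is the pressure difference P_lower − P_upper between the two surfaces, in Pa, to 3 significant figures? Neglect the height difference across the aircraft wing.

With negligible Δh, P + ½ρv² is constant, so P_low − P_up = ½ρ(v_up² − v_low²).
ΔP = ½·1.25·(138² − 118²) = 3200 Pa.

ΔP ≈ 3200 Pa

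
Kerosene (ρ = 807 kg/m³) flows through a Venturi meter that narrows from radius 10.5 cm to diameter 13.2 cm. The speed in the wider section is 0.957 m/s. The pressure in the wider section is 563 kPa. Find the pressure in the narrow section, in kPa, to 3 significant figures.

Continuity gives A₁v₁ = A₂v₂, so v₂ = (346 cm²)/(137 cm²) × 0.957 m/s = 2.42 m/s.
Along the horizontal streamline, P + ½ρv² is constant.
P₂ = P₁ − ½ρ(v₂² − v₁²) = 563000 − ½·807·(2.42² − 0.957²) = 563000 − 2000 = 561000 Pa.

561 kPa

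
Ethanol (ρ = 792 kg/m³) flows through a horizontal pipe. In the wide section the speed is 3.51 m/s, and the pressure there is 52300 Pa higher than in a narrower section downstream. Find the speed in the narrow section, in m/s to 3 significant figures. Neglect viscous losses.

With h₁ = h₂, rearranging Bernoulli gives v₂ = √(v₁² + 2ΔP/ρ).
v₂ = √(3.51² + 2·52300/792) = √(12.3 + 132) = 12.0 m/s.

v₂ = 12.0 m/s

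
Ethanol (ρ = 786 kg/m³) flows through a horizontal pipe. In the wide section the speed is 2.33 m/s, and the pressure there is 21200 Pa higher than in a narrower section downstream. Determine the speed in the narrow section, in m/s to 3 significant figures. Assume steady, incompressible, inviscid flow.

Horizontal Bernoulli: P₁ + ½ρv₁² = P₂ + ½ρv₂², so v₂² = v₁² + 2(P₁ − P₂)/ρ.
v₂ = √(2.33² + 2·21200/786) = √(5.43 + 53.9) = 7.71 m/s.

v₂ = 7.71 m/s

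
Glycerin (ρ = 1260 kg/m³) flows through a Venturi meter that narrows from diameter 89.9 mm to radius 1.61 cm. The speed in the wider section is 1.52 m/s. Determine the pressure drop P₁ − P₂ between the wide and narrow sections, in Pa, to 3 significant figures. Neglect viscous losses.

ΔP ≈ 87000 Pa

The volume flow rate is constant, so v₂ = (A₁/A₂)v₁ = (63.5/8.14)·1.52 = 11.8 m/s.
Bernoulli (h₁ = h₂): P₁ − P₂ = ½ρ(v₂² − v₁²).
P₁ − P₂ = ½·1260·(11.8² − 1.52²) = ½·1260·138 = 87000 Pa.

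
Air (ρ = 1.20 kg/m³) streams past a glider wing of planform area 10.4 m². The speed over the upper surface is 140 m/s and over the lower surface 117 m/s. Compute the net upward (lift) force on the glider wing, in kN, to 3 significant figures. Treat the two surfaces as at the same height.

From P + ½ρv² = const at equal height, P_low − P_up = ½ρ(v_up² − v_low²).
ΔP = ½·1.20·(140² − 117²) = 3550 Pa.
Lift = ΔP · A = 3550 × 10.4 = 36900 N.

F ≈ 36.9 kN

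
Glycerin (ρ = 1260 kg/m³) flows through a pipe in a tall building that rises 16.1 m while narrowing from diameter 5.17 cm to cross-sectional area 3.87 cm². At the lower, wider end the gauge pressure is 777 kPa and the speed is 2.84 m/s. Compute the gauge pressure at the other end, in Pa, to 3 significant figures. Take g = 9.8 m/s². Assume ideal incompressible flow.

Mass conservation (A₁v₁ = A₂v₂) gives v₂ = 2.84 × 21.0/3.87 = 15.4 m/s.
Energy conservation along the streamline gives P₂ = P₁ − ½ρ(v₂² − v₁²) − ρg(h₂ − h₁).
P₂ = 777000 + ½·1260·(2.84² − 15.4²) − 1260·9.8·(+16.1) = 777000 + (-144000) − (199000) = 434000 Pa.

P₂ ≈ 434000 Pa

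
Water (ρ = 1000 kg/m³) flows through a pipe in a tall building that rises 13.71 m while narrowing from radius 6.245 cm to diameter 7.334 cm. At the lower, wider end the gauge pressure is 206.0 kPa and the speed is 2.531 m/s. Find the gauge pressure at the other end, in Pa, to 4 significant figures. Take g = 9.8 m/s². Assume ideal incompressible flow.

By continuity, v₂ = v₁·A₁/A₂ = 2.531·(122.5/42.24) = 7.341 m/s.
Applying Bernoulli between the two ends and solving for P₂: P₂ = P₁ + ½ρ(v₁² − v₂²) − ρgΔh.
P₂ = 206000 + ½·1000·(2.531² − 7.341²) − 1000·9.8·(+13.71) = 206000 + (-23740) − (134400) = 47900 Pa.

P₂ ≈ 47900 Pa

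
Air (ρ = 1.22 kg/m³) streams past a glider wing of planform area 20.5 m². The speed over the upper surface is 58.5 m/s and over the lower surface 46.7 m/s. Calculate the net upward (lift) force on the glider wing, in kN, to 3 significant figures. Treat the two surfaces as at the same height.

F ≈ 15.5 kN

The faster flow above has the lower pressure; Bernoulli (same height) gives ΔP = ½ρ(v_up² − v_low²).
ΔP = ½·1.22·(58.5² − 46.7²) = 757 Pa.
Lift = ΔP · A = 757 × 20.5 = 15500 N.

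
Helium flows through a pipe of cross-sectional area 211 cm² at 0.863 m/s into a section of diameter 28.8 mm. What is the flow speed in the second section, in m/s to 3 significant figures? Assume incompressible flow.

v₂ ≈ 28.0 m/s

By continuity, v₂ = v₁·A₁/A₂ = 0.863·(211/6.51) = 28.0 m/s.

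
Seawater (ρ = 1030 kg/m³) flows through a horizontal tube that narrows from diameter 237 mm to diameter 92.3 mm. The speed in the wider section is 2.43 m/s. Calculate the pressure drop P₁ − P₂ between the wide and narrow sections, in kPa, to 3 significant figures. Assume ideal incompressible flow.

Mass conservation (A₁v₁ = A₂v₂) gives v₂ = 2.43 × 441/66.9 = 16.0 m/s.
With no height change, Bernoulli's equation is P₁ + ½ρv₁² = P₂ + ½ρv₂².
P₁ − P₂ = ½·1030·(16.0² − 2.43²) = ½·1030·251 = 129000 Pa.

ΔP ≈ 129 kPa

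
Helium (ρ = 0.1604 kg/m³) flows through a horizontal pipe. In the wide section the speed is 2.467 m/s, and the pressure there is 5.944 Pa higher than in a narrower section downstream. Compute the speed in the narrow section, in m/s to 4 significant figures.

With h₁ = h₂, rearranging Bernoulli gives v₂ = √(v₁² + 2ΔP/ρ).
v₂ = √(2.467² + 2·5.944/0.1604) = √(6.086 + 74.11) = 8.955 m/s.

8.955 m/s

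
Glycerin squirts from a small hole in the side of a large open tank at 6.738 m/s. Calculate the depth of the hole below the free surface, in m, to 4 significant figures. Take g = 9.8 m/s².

2.316 m

Inverting v = √(2gh) gives h = v² / 2g.
h = 6.738²/(2·9.8) = 45.40/19.60 = 2.316 m.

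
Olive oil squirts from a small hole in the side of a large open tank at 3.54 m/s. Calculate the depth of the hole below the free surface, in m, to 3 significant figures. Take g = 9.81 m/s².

For a small hole in a large open tank, ½v² = gh, giving h = v²/(2g).
h = 3.54²/(2·9.81) = 12.5/19.62 = 0.639 m.

0.639 m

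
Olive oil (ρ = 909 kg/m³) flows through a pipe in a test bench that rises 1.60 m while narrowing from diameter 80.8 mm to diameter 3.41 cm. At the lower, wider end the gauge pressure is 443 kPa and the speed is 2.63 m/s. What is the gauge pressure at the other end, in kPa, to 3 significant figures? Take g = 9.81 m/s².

By continuity, v₂ = v₁·A₁/A₂ = 2.63·(51.3/9.13) = 14.8 m/s.
Bernoulli: P₁ + ½ρv₁² + ρg h₁ = P₂ + ½ρv₂² + ρg h₂, so P₂ = P₁ + ½ρ(v₁² − v₂²) − ρg(h₂ − h₁).
P₂ = 443000 + ½·909·(2.63² − 14.8²) − 909·9.81·(+1.60) = 443000 + (-96000) − (14300) = 333000 Pa.

P₂ = 333 kPa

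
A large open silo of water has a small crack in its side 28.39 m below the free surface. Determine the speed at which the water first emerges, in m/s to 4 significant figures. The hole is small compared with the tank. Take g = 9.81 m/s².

23.60 m/s

Torricelli's result v = √(2gh) gives v = √(2·9.81·28.39) = 23.60 m/s.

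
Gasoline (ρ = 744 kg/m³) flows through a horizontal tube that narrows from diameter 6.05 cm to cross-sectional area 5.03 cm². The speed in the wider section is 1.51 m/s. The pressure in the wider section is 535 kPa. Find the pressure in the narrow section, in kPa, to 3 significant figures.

The volume flow rate is constant, so v₂ = (A₁/A₂)v₁ = (28.7/5.03)·1.51 = 8.63 m/s.
With no height change, Bernoulli's equation is P₁ + ½ρv₁² = P₂ + ½ρv₂².
P₂ = P₁ − ½ρ(v₂² − v₁²) = 535000 − ½·744·(8.63² − 1.51²) = 535000 − 26900 = 508000 Pa.

508 kPa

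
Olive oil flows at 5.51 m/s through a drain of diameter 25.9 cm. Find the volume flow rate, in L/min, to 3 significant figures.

Q = 17400 L/min

Q = A·v = 0.0527 m² × 5.51 m/s = 0.290 m³/s.
Converting: 0.290 m³/s × 60000 = 17400 L/min.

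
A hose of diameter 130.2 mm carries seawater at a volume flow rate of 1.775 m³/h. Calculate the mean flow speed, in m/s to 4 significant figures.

Q = 1.775 m³/h = 0.0004931 m³/s.
v = Q/A = 0.0004931 / 0.01331 = 0.03703 m/s.

v = 0.03703 m/s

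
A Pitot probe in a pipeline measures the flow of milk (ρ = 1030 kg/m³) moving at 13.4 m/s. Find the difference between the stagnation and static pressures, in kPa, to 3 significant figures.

ΔP ≈ 92.5 kPa

The dynamic pressure equals the rise in static pressure at the stagnation point: ΔP = ½ρv².
ΔP = ½·1030·13.4² = 92500 Pa.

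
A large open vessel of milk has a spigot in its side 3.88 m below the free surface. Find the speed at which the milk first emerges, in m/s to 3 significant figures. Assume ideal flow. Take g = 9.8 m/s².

Torricelli's result v = √(2gh) gives v = √(2·9.8·3.88) = 8.72 m/s.

v = 8.72 m/s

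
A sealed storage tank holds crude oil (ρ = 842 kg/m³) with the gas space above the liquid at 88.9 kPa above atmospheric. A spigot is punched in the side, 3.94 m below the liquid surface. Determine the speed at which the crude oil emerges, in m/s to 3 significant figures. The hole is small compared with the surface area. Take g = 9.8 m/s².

Take point 1 at the surface (v₁ ≈ 0) and point 2 at the hole (at atmospheric pressure). Bernoulli: P₁ + ρg h = P_atm + ½ρv₂².
With P₁ − P_atm = 88900 Pa, v₂ = √(2gh + 2ΔP/ρ) = √(2·9.8·3.94 + 2·88900/842) = 17.0 m/s.

17.0 m/s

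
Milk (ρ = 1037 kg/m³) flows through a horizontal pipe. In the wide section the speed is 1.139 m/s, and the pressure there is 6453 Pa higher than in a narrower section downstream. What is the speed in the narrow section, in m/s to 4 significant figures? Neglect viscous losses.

Along the level pipe P + ½ρv² is conserved, hence v₂² = v₁² + 2(P₁ − P₂)/ρ.
v₂ = √(1.139² + 2·6453/1037) = √(1.297 + 12.45) = 3.707 m/s.

v₂ ≈ 3.707 m/s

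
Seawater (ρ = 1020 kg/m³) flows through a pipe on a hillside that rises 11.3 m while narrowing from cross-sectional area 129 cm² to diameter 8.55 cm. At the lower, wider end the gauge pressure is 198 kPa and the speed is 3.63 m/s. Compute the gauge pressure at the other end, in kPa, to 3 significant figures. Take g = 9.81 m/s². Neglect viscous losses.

Continuity gives A₁v₁ = A₂v₂, so v₂ = (129 cm²)/(57.4 cm²) × 3.63 m/s = 8.16 m/s.
Applying Bernoulli between the two ends and solving for P₂: P₂ = P₁ + ½ρ(v₁² − v₂²) − ρgΔh.
P₂ = 198000 + ½·1020·(3.63² − 8.16²) − 1020·9.81·(+11.3) = 198000 + (-27200) − (113000) = 57700 Pa.

57.7 kPa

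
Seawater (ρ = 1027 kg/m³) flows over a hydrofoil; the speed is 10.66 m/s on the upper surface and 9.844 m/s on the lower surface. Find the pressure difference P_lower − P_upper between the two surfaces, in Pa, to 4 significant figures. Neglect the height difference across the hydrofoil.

ΔP ≈ 8592 Pa

With negligible Δh, P + ½ρv² is constant, so P_low − P_up = ½ρ(v_up² − v_low²).
ΔP = ½·1027·(10.66² − 9.844²) = 8592 Pa.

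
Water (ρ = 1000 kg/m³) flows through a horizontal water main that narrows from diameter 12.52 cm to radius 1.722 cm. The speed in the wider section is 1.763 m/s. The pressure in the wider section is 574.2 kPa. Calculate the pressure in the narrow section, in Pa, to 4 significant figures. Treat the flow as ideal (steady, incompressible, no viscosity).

P₂ ≈ 304300 Pa

The volume flow rate is constant, so v₂ = (A₁/A₂)v₁ = (123.1/9.316)·1.763 = 23.30 m/s.
Bernoulli (h₁ = h₂): P₁ − P₂ = ½ρ(v₂² − v₁²).
P₂ = P₁ − ½ρ(v₂² − v₁²) = 574200 − ½·1000·(23.30² − 1.763²) = 574200 − 269900 = 304300 Pa.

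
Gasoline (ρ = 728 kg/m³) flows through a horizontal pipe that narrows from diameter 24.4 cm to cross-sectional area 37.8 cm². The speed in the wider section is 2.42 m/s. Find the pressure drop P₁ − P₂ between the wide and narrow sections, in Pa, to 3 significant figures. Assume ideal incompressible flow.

ΔP = 324000 Pa

By continuity, v₂ = v₁·A₁/A₂ = 2.42·(468/37.8) = 29.9 m/s.
Along the horizontal streamline, P + ½ρv² is constant.
P₁ − P₂ = ½·728·(29.9² − 2.42²) = ½·728·890 = 324000 Pa.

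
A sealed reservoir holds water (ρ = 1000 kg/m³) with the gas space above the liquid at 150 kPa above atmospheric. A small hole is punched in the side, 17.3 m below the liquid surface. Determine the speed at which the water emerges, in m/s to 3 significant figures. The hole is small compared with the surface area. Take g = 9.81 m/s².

Take point 1 at the surface (v₁ ≈ 0) and point 2 at the hole (at atmospheric pressure). Bernoulli: P₁ + ρg h = P_atm + ½ρv₂².
With P₁ − P_atm = 150000 Pa, v₂ = √(2gh + 2ΔP/ρ) = √(2·9.81·17.3 + 2·150000/1000) = 25.3 m/s.

25.3 m/s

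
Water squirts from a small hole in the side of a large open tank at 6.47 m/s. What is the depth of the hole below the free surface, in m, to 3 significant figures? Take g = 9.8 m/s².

h = 2.14 m

Inverting v = √(2gh) gives h = v² / 2g.
h = 6.47²/(2·9.8) = 41.9/19.60 = 2.14 m.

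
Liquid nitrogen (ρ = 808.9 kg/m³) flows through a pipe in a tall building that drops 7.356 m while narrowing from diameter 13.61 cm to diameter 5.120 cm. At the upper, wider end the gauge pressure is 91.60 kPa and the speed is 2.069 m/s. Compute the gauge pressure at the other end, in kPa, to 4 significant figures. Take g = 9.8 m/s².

65.20 kPa

Continuity gives A₁v₁ = A₂v₂, so v₂ = (145.5 cm²)/(20.59 cm²) × 2.069 m/s = 14.62 m/s.
Energy conservation along the streamline gives P₂ = P₁ − ½ρ(v₂² − v₁²) − ρg(h₂ − h₁).
P₂ = 91600 + ½·808.9·(2.069² − 14.62²) − 808.9·9.8·(−7.356) = 91600 + (-84710) − (-58310) = 65200 Pa.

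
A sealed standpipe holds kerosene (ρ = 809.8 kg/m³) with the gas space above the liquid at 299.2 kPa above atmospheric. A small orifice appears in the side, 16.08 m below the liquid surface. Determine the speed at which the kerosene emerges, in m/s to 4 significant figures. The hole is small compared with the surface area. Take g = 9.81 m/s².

v ≈ 32.47 m/s

Take point 1 at the surface (v₁ ≈ 0) and point 2 at the hole (at atmospheric pressure). Bernoulli: P₁ + ρg h = P_atm + ½ρv₂².
With P₁ − P_atm = 299200 Pa, v₂ = √(2gh + 2ΔP/ρ) = √(2·9.81·16.08 + 2·299200/809.8) = 32.47 m/s.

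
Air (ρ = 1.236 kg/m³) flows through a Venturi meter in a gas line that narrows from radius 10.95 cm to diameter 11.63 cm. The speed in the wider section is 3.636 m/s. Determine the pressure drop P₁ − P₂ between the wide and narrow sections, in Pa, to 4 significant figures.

ΔP ≈ 94.56 Pa

The volume flow rate is constant, so v₂ = (A₁/A₂)v₁ = (376.7/106.2)·3.636 = 12.89 m/s.
Bernoulli (h₁ = h₂): P₁ − P₂ = ½ρ(v₂² − v₁²).
P₁ − P₂ = ½·1.236·(12.89² − 3.636²) = ½·1.236·153.0 = 94.56 Pa.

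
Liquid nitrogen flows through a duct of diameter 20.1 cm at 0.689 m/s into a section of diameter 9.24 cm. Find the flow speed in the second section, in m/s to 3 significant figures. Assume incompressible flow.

v₂ = 3.26 m/s

By continuity, v₂ = v₁·A₁/A₂ = 0.689·(317/67.1) = 3.26 m/s.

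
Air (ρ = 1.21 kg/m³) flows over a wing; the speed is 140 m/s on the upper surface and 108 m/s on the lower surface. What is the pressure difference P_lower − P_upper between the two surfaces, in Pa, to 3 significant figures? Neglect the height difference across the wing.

The pressure is lower where the speed is higher: ΔP = ½ρ(v_up² − v_low²).
ΔP = ½·1.21·(140² − 108²) = 4800 Pa.

ΔP ≈ 4800 Pa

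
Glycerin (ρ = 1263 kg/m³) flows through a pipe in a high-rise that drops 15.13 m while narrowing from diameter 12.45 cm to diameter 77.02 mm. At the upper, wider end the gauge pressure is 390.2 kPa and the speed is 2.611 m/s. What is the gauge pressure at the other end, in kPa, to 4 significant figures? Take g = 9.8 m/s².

P₂ ≈ 552.4 kPa

Continuity gives A₁v₁ = A₂v₂, so v₂ = (121.7 cm²)/(46.59 cm²) × 2.611 m/s = 6.822 m/s.
Applying Bernoulli between the two ends and solving for P₂: P₂ = P₁ + ½ρ(v₁² − v₂²) − ρgΔh.
P₂ = 390200 + ½·1263·(2.611² − 6.822²) − 1263·9.8·(−15.13) = 390200 + (-25090) − (-187300) = 552400 Pa.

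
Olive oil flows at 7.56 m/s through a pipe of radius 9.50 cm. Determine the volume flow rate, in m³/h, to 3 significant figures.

772 m³/h

Q = A·v = 0.0284 m² × 7.56 m/s = 0.214 m³/s.
Converting: 0.214 m³/s × 3600 = 772 m³/h.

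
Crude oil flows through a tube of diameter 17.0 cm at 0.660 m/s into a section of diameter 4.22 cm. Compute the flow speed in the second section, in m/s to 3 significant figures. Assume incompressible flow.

v₂ ≈ 10.7 m/s

Continuity gives A₁v₁ = A₂v₂, so v₂ = (227 cm²)/(14.0 cm²) × 0.660 m/s = 10.7 m/s.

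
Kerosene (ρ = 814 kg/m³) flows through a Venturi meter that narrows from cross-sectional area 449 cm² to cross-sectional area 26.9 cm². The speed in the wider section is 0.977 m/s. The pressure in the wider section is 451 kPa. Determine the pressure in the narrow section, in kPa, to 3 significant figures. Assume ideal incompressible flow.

P₂ ≈ 343 kPa

Mass conservation (A₁v₁ = A₂v₂) gives v₂ = 0.977 × 449/26.9 = 16.3 m/s.
Bernoulli (h₁ = h₂): P₁ − P₂ = ½ρ(v₂² − v₁²).
P₂ = P₁ − ½ρ(v₂² − v₁²) = 451000 − ½·814·(16.3² − 0.977²) = 451000 − 108000 = 343000 Pa.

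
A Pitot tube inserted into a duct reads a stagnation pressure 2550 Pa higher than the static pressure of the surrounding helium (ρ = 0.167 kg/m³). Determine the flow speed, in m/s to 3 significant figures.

Bernoulli between the free stream and the stagnation point: ½ρv² = P_stag − P_static.
v = √(2ΔP/ρ) = √(2·2550/0.167) = 175 m/s.

v = 175 m/s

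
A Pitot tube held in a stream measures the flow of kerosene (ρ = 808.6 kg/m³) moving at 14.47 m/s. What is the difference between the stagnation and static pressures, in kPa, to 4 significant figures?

Bernoulli between the free stream and the stagnation point: ½ρv² = P_stag − P_static.
ΔP = ½·808.6·14.47² = 84650 Pa.

ΔP ≈ 84.65 kPa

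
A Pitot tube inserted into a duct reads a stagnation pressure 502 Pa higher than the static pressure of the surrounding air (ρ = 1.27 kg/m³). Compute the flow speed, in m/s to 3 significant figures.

v = 28.1 m/s

At the stagnation point the flow is brought to rest, so Bernoulli gives P_stag − P_static = ½ρv².
v = √(2ΔP/ρ) = √(2·502/1.27) = 28.1 m/s.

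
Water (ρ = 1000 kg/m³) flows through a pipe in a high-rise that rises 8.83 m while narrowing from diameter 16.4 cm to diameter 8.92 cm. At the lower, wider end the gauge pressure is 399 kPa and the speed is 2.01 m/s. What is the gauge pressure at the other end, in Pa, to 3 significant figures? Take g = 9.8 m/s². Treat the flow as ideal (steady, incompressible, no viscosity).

291000 Pa

By continuity, v₂ = v₁·A₁/A₂ = 2.01·(211/62.5) = 6.79 m/s.
Applying Bernoulli between the two ends and solving for P₂: P₂ = P₁ + ½ρ(v₁² − v₂²) − ρgΔh.
P₂ = 399000 + ½·1000·(2.01² − 6.79²) − 1000·9.8·(+8.83) = 399000 + (-21100) − (86500) = 291000 Pa.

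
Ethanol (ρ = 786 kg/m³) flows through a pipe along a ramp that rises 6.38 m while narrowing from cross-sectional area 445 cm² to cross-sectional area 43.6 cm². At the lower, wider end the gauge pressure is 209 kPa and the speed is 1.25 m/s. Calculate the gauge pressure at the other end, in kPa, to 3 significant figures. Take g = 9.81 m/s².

P₂ ≈ 96.5 kPa

Mass conservation (A₁v₁ = A₂v₂) gives v₂ = 1.25 × 445/43.6 = 12.8 m/s.
Applying Bernoulli between the two ends and solving for P₂: P₂ = P₁ + ½ρ(v₁² − v₂²) − ρgΔh.
P₂ = 209000 + ½·786·(1.25² − 12.8²) − 786·9.81·(+6.38) = 209000 + (-63400) − (49200) = 96500 Pa.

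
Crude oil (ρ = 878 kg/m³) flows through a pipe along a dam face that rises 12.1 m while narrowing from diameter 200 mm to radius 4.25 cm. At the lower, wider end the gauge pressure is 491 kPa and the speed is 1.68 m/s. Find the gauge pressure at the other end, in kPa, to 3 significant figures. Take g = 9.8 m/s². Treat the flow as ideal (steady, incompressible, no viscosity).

P₂ ≈ 350 kPa

Mass conservation (A₁v₁ = A₂v₂) gives v₂ = 1.68 × 314/56.7 = 9.30 m/s.
Energy conservation along the streamline gives P₂ = P₁ − ½ρ(v₂² − v₁²) − ρg(h₂ − h₁).
P₂ = 491000 + ½·878·(1.68² − 9.30²) − 878·9.8·(+12.1) = 491000 + (-36700) − (104000) = 350000 Pa.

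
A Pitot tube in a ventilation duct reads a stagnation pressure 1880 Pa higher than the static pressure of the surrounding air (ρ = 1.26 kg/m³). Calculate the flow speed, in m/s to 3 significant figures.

Bernoulli between the free stream and the stagnation point: ½ρv² = P_stag − P_static.
v = √(2ΔP/ρ) = √(2·1880/1.26) = 54.6 m/s.

v ≈ 54.6 m/s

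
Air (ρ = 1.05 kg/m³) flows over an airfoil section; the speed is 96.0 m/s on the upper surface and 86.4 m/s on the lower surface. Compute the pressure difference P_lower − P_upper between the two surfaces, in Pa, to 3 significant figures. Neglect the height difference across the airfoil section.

The pressure is lower where the speed is higher: ΔP = ½ρ(v_up² − v_low²).
ΔP = ½·1.05·(96.0² − 86.4²) = 919 Pa.

919 Pa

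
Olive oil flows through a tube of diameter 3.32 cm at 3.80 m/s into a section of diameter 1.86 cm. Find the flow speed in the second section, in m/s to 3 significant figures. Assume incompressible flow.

v₂ ≈ 12.1 m/s

Mass conservation (A₁v₁ = A₂v₂) gives v₂ = 3.80 × 8.66/2.72 = 12.1 m/s.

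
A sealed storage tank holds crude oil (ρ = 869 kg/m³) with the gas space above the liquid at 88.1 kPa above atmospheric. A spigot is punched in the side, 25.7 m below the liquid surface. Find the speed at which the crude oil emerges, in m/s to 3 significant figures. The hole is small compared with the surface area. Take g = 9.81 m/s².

v ≈ 26.6 m/s

Take point 1 at the surface (v₁ ≈ 0) and point 2 at the hole (at atmospheric pressure). Bernoulli: P₁ + ρg h = P_atm + ½ρv₂².
With P₁ − P_atm = 88100 Pa, v₂ = √(2gh + 2ΔP/ρ) = √(2·9.81·25.7 + 2·88100/869) = 26.6 m/s.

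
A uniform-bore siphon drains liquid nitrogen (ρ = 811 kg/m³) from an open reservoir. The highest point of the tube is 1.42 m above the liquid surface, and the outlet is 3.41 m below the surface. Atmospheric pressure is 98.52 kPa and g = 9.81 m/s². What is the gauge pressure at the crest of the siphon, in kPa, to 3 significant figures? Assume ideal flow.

P_gauge ≈ -38.4 kPa

From the surface to the outlet (both open to atmosphere, surface at rest): v = √(2g·h_out) = √(2·9.81·3.41) = 8.18 m/s.
Continuity keeps v the same throughout the tube; from surface to crest, P_atm + 0 = P_top + ½ρv² + ρg·h_top.
P_top = 98520 − ½·811·8.18² − 811·9.81·1.42 = 60100 Pa. So P_gauge = P_top − P_atm = -38400 Pa.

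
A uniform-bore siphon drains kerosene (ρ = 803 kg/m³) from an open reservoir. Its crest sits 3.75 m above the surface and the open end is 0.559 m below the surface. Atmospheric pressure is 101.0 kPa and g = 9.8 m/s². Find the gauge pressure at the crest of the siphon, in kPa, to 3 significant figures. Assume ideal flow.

-33.9 kPa

The outlet speed comes from Torricelli: v = √(2g·0.559) = 3.31 m/s.
The bore is uniform, so the speed at the crest is the same v. Bernoulli surface→crest: P_atm = P_top + ½ρv² + ρg·h_top.
P_top = 101000 − ½·803·3.31² − 803·9.8·3.75 = 67100 Pa. So P_gauge = P_top − P_atm = -33900 Pa.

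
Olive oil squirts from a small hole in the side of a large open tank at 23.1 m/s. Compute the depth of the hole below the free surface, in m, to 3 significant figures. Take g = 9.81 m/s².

27.2 m

Torricelli: v = √(2gh), so h = v²/(2g).
h = 23.1²/(2·9.81) = 534/19.62 = 27.2 m.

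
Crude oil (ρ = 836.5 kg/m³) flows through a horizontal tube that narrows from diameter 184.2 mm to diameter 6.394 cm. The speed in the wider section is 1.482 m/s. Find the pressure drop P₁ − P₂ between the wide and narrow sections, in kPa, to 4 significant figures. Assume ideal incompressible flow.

Continuity gives A₁v₁ = A₂v₂, so v₂ = (266.5 cm²)/(32.11 cm²) × 1.482 m/s = 12.30 m/s.
With no height change, Bernoulli's equation is P₁ + ½ρv₁² = P₂ + ½ρv₂².
P₁ − P₂ = ½·836.5·(12.30² − 1.482²) = ½·836.5·149.1 = 62350 Pa.

62.35 kPa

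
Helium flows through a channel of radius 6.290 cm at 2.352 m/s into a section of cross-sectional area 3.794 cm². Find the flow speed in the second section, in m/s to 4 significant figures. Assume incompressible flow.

Continuity gives A₁v₁ = A₂v₂, so v₂ = (124.3 cm²)/(3.794 cm²) × 2.352 m/s = 77.05 m/s.

v₂ ≈ 77.05 m/s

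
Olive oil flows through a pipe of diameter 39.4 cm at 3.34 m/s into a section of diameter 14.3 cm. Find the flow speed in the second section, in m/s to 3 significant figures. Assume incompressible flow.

Mass conservation (A₁v₁ = A₂v₂) gives v₂ = 3.34 × 1220/161 = 25.4 m/s.

25.4 m/s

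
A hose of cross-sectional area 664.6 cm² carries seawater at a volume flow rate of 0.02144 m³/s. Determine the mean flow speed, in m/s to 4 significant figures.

v ≈ 0.3226 m/s

Q = 0.02144 m³/s = 0.02144 m³/s.
v = Q/A = 0.02144 / 0.06646 = 0.3226 m/s.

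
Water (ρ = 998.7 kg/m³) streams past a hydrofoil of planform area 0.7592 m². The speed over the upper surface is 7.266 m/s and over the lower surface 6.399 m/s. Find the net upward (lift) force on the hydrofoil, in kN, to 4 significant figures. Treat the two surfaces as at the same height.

The faster flow above has the lower pressure; Bernoulli (same height) gives ΔP = ½ρ(v_up² − v_low²).
ΔP = ½·998.7·(7.266² − 6.399²) = 5916 Pa.
Lift = ΔP · A = 5916 × 0.7592 = 4491 N.

F ≈ 4.491 kN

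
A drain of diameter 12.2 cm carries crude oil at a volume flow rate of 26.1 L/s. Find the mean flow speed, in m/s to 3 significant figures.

2.23 m/s

Q = 26.1 L/s = 0.0261 m³/s.
v = Q/A = 0.0261 / 0.0117 = 2.23 m/s.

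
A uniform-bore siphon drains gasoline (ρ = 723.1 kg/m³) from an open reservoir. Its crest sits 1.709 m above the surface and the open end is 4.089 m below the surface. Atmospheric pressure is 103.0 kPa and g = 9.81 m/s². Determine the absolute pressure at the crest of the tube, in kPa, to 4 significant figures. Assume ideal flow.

Bernoulli surface→outlet gives ½v² = g·h_out, so v = √(2·9.81·4.089) = 8.957 m/s.
The bore is uniform, so the speed at the crest is the same v. Bernoulli surface→crest: P_atm = P_top + ½ρv² + ρg·h_top.
P_top = 103000 − ½·723.1·8.957² − 723.1·9.81·1.709 = 61870 Pa.

P_top ≈ 61.87 kPa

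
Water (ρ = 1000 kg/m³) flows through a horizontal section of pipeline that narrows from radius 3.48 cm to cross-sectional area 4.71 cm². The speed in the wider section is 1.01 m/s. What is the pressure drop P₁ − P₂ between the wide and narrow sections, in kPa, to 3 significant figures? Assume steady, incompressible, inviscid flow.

32.8 kPa

Continuity gives A₁v₁ = A₂v₂, so v₂ = (38.0 cm²)/(4.71 cm²) × 1.01 m/s = 8.16 m/s.
With no height change, Bernoulli's equation is P₁ + ½ρv₁² = P₂ + ½ρv₂².
P₁ − P₂ = ½·1000·(8.16² − 1.01²) = ½·1000·65.5 = 32800 Pa.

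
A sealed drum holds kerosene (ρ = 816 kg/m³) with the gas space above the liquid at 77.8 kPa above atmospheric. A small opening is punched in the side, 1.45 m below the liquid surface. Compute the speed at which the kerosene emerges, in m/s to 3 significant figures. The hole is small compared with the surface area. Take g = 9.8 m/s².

14.8 m/s

Take point 1 at the surface (v₁ ≈ 0) and point 2 at the hole (at atmospheric pressure). Bernoulli: P₁ + ρg h = P_atm + ½ρv₂².
With P₁ − P_atm = 77800 Pa, v₂ = √(2gh + 2ΔP/ρ) = √(2·9.8·1.45 + 2·77800/816) = 14.8 m/s.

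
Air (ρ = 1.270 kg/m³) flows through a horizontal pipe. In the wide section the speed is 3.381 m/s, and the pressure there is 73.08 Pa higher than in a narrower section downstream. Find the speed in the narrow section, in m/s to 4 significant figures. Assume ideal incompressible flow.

Along the level pipe P + ½ρv² is conserved, hence v₂² = v₁² + 2(P₁ − P₂)/ρ.
v₂ = √(3.381² + 2·73.08/1.270) = √(11.43 + 115.1) = 11.25 m/s.

v₂ ≈ 11.25 m/s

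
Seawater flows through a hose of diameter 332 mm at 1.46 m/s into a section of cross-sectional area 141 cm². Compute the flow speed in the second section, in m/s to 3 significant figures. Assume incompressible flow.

Continuity gives A₁v₁ = A₂v₂, so v₂ = (866 cm²)/(141 cm²) × 1.46 m/s = 8.96 m/s.

v₂ = 8.96 m/s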